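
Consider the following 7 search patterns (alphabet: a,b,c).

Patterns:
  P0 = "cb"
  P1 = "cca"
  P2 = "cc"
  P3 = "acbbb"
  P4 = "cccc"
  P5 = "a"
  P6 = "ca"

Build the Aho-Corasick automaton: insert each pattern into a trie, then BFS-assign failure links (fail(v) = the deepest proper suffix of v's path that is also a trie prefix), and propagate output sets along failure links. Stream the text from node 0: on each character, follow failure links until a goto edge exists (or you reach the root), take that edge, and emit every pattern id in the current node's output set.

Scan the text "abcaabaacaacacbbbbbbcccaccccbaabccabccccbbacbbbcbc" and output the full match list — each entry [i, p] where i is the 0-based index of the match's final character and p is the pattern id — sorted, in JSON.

Build automaton:
Trie nodes:
  n0 'ε': a→5 c→1
  n1 'c': a→12 b→2 c→3
  n2 'cb': ·  ←P0
  n3 'cc': a→4 c→10  ←P2
  n4 'cca': ·  ←P1
  n5 'a': c→6  ←P5
  n6 'ac': b→7
  n7 'acb': b→8
  n8 'acbb': b→9
  n9 'acbbb': ·  ←P3
  n10 'ccc': c→11
  n11 'cccc': ·  ←P4
  n12 'ca': ·  ←P6

BFS fail/out derivation:
  n1('c'): parent n0 fail=0; on 'c' 0 → fail=0;  out ∅∪∅=∅
  n5('a'): parent n0 fail=0; on 'a' 0 → fail=0;  out {5}∪∅={5}
  n2('cb'): parent n1 fail=0; on 'b' 0 → fail=0;  out {0}∪∅={0}
  n3('cc'): parent n1 fail=0; on 'c' 0 → fail=1;  out {2}∪∅={2}
  n6('ac'): parent n5 fail=0; on 'c' 0 → fail=1;  out ∅∪∅=∅
  n12('ca'): parent n1 fail=0; on 'a' 0 → fail=5;  out {6}∪{5}={5,6}
  n4('cca'): parent n3 fail=1; on 'a' 1 → fail=12;  out {1}∪{5,6}={1,5,6}
  n7('acb'): parent n6 fail=1; on 'b' 1 → fail=2;  out ∅∪{0}={0}
  n10('ccc'): parent n3 fail=1; on 'c' 1 → fail=3;  out ∅∪{2}={2}
  n8('acbb'): parent n7 fail=2; on 'b' 2→0 → fail=0;  out ∅∪∅=∅
  n11('cccc'): parent n10 fail=3; on 'c' 3 → fail=10;  out {4}∪{2}={2,4}
  n9('acbbb'): parent n8 fail=0; on 'b' 0 → fail=0;  out {3}∪∅={3}

Text stream:
pos 0 'a': at 5  ** P5@[0:0]
pos 1 'b': at 0 ·f
pos 2 'c': at 1
pos 3 'a': at 12  ** P5@[3:3],P6@[2:3]
pos 4 'a': at 5 ·f  ** P5@[4:4]
pos 5 'b': at 0 ·f
pos 6 'a': at 5  ** P5@[6:6]
pos 7 'a': at 5 ·f  ** P5@[7:7]
pos 8 'c': at 6
pos 9 'a': at 12 ·f  ** P5@[9:9],P6@[8:9]
pos 10 'a': at 5 ·f  ** P5@[10:10]
pos 11 'c': at 6
pos 12 'a': at 12 ·f  ** P5@[12:12],P6@[11:12]
pos 13 'c': at 6 ·f
pos 14 'b': at 7  ** P0@[13:14]
pos 15 'b': at 8
pos 16 'b': at 9  ** P3@[12:16]
pos 17 'b': at 0 ·f
pos 18 'b': at 0
pos 19 'b': at 0
pos 20 'c': at 1
pos 21 'c': at 3  ** P2@[20:21]
pos 22 'c': at 10  ** P2@[21:22]
pos 23 'a': at 4 ·f  ** P1@[21:23],P5@[23:23],P6@[22:23]
pos 24 'c': at 6 ·f
pos 25 'c': at 3 ·f  ** P2@[24:25]
pos 26 'c': at 10  ** P2@[25:26]
pos 27 'c': at 11  ** P2@[26:27],P4@[24:27]
pos 28 'b': at 2 ·f  ** P0@[27:28]
pos 29 'a': at 5 ·f  ** P5@[29:29]
pos 30 'a': at 5 ·f  ** P5@[30:30]
pos 31 'b': at 0 ·f
pos 32 'c': at 1
pos 33 'c': at 3  ** P2@[32:33]
pos 34 'a': at 4  ** P1@[32:34],P5@[34:34],P6@[33:34]
pos 35 'b': at 0 ·f
pos 36 'c': at 1
pos 37 'c': at 3  ** P2@[36:37]
pos 38 'c': at 10  ** P2@[37:38]
pos 39 'c': at 11  ** P2@[38:39],P4@[36:39]
pos 40 'b': at 2 ·f  ** P0@[39:40]
pos 41 'b': at 0 ·f
pos 42 'a': at 5  ** P5@[42:42]
pos 43 'c': at 6
pos 44 'b': at 7  ** P0@[43:44]
pos 45 'b': at 8
pos 46 'b': at 9  ** P3@[42:46]
pos 47 'c': at 1 ·f
pos 48 'b': at 2  ** P0@[47:48]
pos 49 'c': at 1 ·f

Matches: [[0,5],[3,5],[3,6],[4,5],[6,5],[7,5],[9,5],[9,6],[10,5],[12,5],[12,6],[14,0],[16,3],[21,2],[22,2],[23,1],[23,5],[23,6],[25,2],[26,2],[27,2],[27,4],[28,0],[29,5],[30,5],[33,2],[34,1],[34,5],[34,6],[37,2],[38,2],[39,2],[39,4],[40,0],[42,5],[44,0],[46,3],[48,0]]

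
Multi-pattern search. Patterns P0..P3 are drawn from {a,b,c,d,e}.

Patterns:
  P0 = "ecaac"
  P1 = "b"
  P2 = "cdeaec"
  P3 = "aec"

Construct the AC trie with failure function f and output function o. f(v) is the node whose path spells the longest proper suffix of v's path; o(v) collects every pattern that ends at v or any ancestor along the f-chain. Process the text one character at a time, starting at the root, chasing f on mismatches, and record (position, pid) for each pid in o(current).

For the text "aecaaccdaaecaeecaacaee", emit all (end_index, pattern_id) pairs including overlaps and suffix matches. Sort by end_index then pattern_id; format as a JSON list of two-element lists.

Build automaton:
Trie (insert patterns):
  n0 'ε': a→13 b→6 c→7 e→1
  n1 'e': c→2
  n2 'ec': a→3
  n3 'eca': a→4
  n4 'ecaa': c→5
  n5 'ecaac': ·  ←P0
  n6 'b': ·  ←P1
  n7 'c': d→8
  n8 'cd': e→9
  n9 'cde': a→10
  n10 'cdea': e→11
  n11 'cdeae': c→12
  n12 'cdeaec': ·  ←P2
  n13 'a': e→14
  n14 'ae': c→15
  n15 'aec': ·  ←P3

Failure links (BFS by depth):
  n1('e'): parent n0 fail=0; on 'e' 0 → fail=0;  out ∅∪∅=∅
  n6('b'): parent n0 fail=0; on 'b' 0 → fail=0;  out {1}∪∅={1}
  n7('c'): parent n0 fail=0; on 'c' 0 → fail=0;  out ∅∪∅=∅
  n13('a'): parent n0 fail=0; on 'a' 0 → fail=0;  out ∅∪∅=∅
  n2('ec'): parent n1 fail=0; on 'c' 0 → fail=7;  out ∅∪∅=∅
  n8('cd'): parent n7 fail=0; on 'd' 0 → fail=0;  out ∅∪∅=∅
  n14('ae'): parent n13 fail=0; on 'e' 0 → fail=1;  out ∅∪∅=∅
  n3('eca'): parent n2 fail=7; on 'a' 7→0 → fail=13;  out ∅∪∅=∅
  n9('cde'): parent n8 fail=0; on 'e' 0 → fail=1;  out ∅∪∅=∅
  n15('aec'): parent n14 fail=1; on 'c' 1 → fail=2;  out {3}∪∅={3}
  n4('ecaa'): parent n3 fail=13; on 'a' 13→0 → fail=13;  out ∅∪∅=∅
  n10('cdea'): parent n9 fail=1; on 'a' 1→0 → fail=13;  out ∅∪∅=∅
  n5('ecaac'): parent n4 fail=13; on 'c' 13→0 → fail=7;  out {0}∪∅={0}
  n11('cdeae'): parent n10 fail=13; on 'e' 13 → fail=14;  out ∅∪∅=∅
  n12('cdeaec'): parent n11 fail=14; on 'c' 14 → fail=15;  out {2}∪{3}={2,3}

Text stream:
[0] read 'a'  n0⇒n13
[1] read 'e'  n13⇒n14
[2] read 'c'  n14⇒n15  emit P3@[0:2]
[3] read 'a'  n15⇒n3 ·f
[4] read 'a'  n3⇒n4
[5] read 'c'  n4⇒n5  emit P0@[1:5]
[6] read 'c'  n5⇒n7 ·f
[7] read 'd'  n7⇒n8
[8] read 'a'  n8⇒n13 ·f
[9] read 'a'  n13⇒n13 ·f
[10] read 'e'  n13⇒n14
[11] read 'c'  n14⇒n15  emit P3@[9:11]
[12] read 'a'  n15⇒n3 ·f
[13] read 'e'  n3⇒n14 ·f
[14] read 'e'  n14⇒n1 ·f
[15] read 'c'  n1⇒n2
[16] read 'a'  n2⇒n3
[17] read 'a'  n3⇒n4
[18] read 'c'  n4⇒n5  emit P0@[14:18]
[19] read 'a'  n5⇒n13 ·f
[20] read 'e'  n13⇒n14
[21] read 'e'  n14⇒n1 ·f

Result: [[2,3],[5,0],[11,3],[18,0]]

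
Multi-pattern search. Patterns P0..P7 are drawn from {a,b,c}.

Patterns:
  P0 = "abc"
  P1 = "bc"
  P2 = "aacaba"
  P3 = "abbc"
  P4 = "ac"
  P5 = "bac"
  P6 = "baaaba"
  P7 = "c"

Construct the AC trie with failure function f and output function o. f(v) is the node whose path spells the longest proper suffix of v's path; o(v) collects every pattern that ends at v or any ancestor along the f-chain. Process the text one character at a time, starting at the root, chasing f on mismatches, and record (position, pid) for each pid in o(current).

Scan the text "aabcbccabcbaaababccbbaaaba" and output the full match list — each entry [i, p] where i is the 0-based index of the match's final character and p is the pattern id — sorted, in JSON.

Build:
Trie (insert patterns):
  0='ε' goto a→1 b→4 c→20
  1='a' goto a→6 b→2 c→13
  2='ab' goto b→11 c→3
  3='abc' goto ·  ←P0
  4='b' goto a→14 c→5
  5='bc' goto ·  ←P1
  6='aa' goto c→7
  7='aac' goto a→8
  8='aaca' goto b→9
  9='aacab' goto a→10
  10='aacaba' goto ·  ←P2
  11='abb' goto c→12
  12='abbc' goto ·  ←P3
  13='ac' goto ·  ←P4
  14='ba' goto a→16 c→15
  15='bac' goto ·  ←P5
  16='baa' goto a→17
  17='baaa' goto b→18
  18='baaab' goto a→19
  19='baaaba' goto ·  ←P6
  20='c' goto ·  ←P7

Failure links (BFS by depth):
  fail(1) 'a': from fail(0)=0 chase 'a': 0 ⇒ 0;  out=∅∪out(0)=∅
  fail(4) 'b': from fail(0)=0 chase 'b': 0 ⇒ 0;  out=∅∪out(0)=∅
  fail(20) 'c': from fail(0)=0 chase 'c': 0 ⇒ 0;  out={7}∪out(0)={7}
  fail(2) 'ab': from fail(1)=0 chase 'b': 0 ⇒ 4;  out=∅∪out(4)=∅
  fail(5) 'bc': from fail(4)=0 chase 'c': 0 ⇒ 20;  out={1}∪out(20)={1,7}
  fail(6) 'aa': from fail(1)=0 chase 'a': 0 ⇒ 1;  out=∅∪out(1)=∅
  fail(13) 'ac': from fail(1)=0 chase 'c': 0 ⇒ 20;  out={4}∪out(20)={4,7}
  fail(14) 'ba': from fail(4)=0 chase 'a': 0 ⇒ 1;  out=∅∪out(1)=∅
  fail(3) 'abc': from fail(2)=4 chase 'c': 4 ⇒ 5;  out={0}∪out(5)={0,1,7}
  fail(7) 'aac': from fail(6)=1 chase 'c': 1 ⇒ 13;  out=∅∪out(13)={4,7}
  fail(11) 'abb': from fail(2)=4 chase 'b': 4→0 ⇒ 4;  out=∅∪out(4)=∅
  fail(15) 'bac': from fail(14)=1 chase 'c': 1 ⇒ 13;  out={5}∪out(13)={4,5,7}
  fail(16) 'baa': from fail(14)=1 chase 'a': 1 ⇒ 6;  out=∅∪out(6)=∅
  fail(8) 'aaca': from fail(7)=13 chase 'a': 13→20→0 ⇒ 1;  out=∅∪out(1)=∅
  fail(12) 'abbc': from fail(11)=4 chase 'c': 4 ⇒ 5;  out={3}∪out(5)={1,3,7}
  fail(17) 'baaa': from fail(16)=6 chase 'a': 6→1 ⇒ 6;  out=∅∪out(6)=∅
  fail(9) 'aacab': from fail(8)=1 chase 'b': 1 ⇒ 2;  out=∅∪out(2)=∅
  fail(18) 'baaab': from fail(17)=6 chase 'b': 6→1 ⇒ 2;  out=∅∪out(2)=∅
  fail(10) 'aacaba': from fail(9)=2 chase 'a': 2→4 ⇒ 14;  out={2}∪out(14)={2}
  fail(19) 'baaaba': from fail(18)=2 chase 'a': 2→4 ⇒ 14;  out={6}∪out(14)={6}

Run:
i=0 'a': node 0→1
i=1 'a': node 1→6
i=2 'b': node 6→2 ·f
i=3 'c': node 2→3  emit P0@[1:3],P1@[2:3],P7@[3:3]
i=4 'b': node 3→4 ·f
i=5 'c': node 4→5  emit P1@[4:5],P7@[5:5]
i=6 'c': node 5→20 ·f  emit P7@[6:6]
i=7 'a': node 20→1 ·f
i=8 'b': node 1→2
i=9 'c': node 2→3  emit P0@[7:9],P1@[8:9],P7@[9:9]
i=10 'b': node 3→4 ·f
i=11 'a': node 4→14
i=12 'a': node 14→16
i=13 'a': node 16→17
i=14 'b': node 17→18
i=15 'a': node 18→19  emit P6@[10:15]
i=16 'b': node 19→2 ·f
i=17 'c': node 2→3  emit P0@[15:17],P1@[16:17],P7@[17:17]
i=18 'c': node 3→20 ·f  emit P7@[18:18]
i=19 'b': node 20→4 ·f
i=20 'b': node 4→4 ·f
i=21 'a': node 4→14
i=22 'a': node 14→16
i=23 'a': node 16→17
i=24 'b': node 17→18
i=25 'a': node 18→19  emit P6@[20:25]

Matches: [[3,0],[3,1],[3,7],[5,1],[5,7],[6,7],[9,0],[9,1],[9,7],[15,6],[17,0],[17,1],[17,7],[18,7],[25,6]]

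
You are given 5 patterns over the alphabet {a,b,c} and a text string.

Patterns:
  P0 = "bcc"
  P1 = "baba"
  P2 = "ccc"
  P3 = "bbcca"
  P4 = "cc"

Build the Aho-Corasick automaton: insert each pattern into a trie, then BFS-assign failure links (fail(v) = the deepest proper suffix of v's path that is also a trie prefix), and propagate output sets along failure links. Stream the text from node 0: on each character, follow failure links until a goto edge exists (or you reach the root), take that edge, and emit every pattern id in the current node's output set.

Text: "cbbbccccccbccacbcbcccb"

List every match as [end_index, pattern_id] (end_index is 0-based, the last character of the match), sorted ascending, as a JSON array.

Construct AC machine:
Trie nodes:
  0='ε' goto b→1 c→7
  1='b' goto a→4 b→10 c→2
  2='bc' goto c→3
  3='bcc' goto ·  ←P0
  4='ba' goto b→5
  5='bab' goto a→6
  6='baba' goto ·  ←P1
  7='c' goto c→8
  8='cc' goto c→9  ←P4
  9='ccc' goto ·  ←P2
  10='bb' goto c→11
  11='bbc' goto c→12
  12='bbcc' goto a→13
  13='bbcca' goto ·  ←P3

BFS fail/out derivation:
  fail(1) 'b': from fail(0)=0 chase 'b': 0 ⇒ 0;  out=∅∪out(0)=∅
  fail(7) 'c': from fail(0)=0 chase 'c': 0 ⇒ 0;  out=∅∪out(0)=∅
  fail(2) 'bc': from fail(1)=0 chase 'c': 0 ⇒ 7;  out=∅∪out(7)=∅
  fail(4) 'ba': from fail(1)=0 chase 'a': 0 ⇒ 0;  out=∅∪out(0)=∅
  fail(8) 'cc': from fail(7)=0 chase 'c': 0 ⇒ 7;  out={4}∪out(7)={4}
  fail(10) 'bb': from fail(1)=0 chase 'b': 0 ⇒ 1;  out=∅∪out(1)=∅
  fail(3) 'bcc': from fail(2)=7 chase 'c': 7 ⇒ 8;  out={0}∪out(8)={0,4}
  fail(5) 'bab': from fail(4)=0 chase 'b': 0 ⇒ 1;  out=∅∪out(1)=∅
  fail(9) 'ccc': from fail(8)=7 chase 'c': 7 ⇒ 8;  out={2}∪out(8)={2,4}
  fail(11) 'bbc': from fail(10)=1 chase 'c': 1 ⇒ 2;  out=∅∪out(2)=∅
  fail(6) 'baba': from fail(5)=1 chase 'a': 1 ⇒ 4;  out={1}∪out(4)={1}
  fail(12) 'bbcc': from fail(11)=2 chase 'c': 2 ⇒ 3;  out=∅∪out(3)={0,4}
  fail(13) 'bbcca': from fail(12)=3 chase 'a': 3→8→7→0 ⇒ 0;  out={3}∪out(0)={3}

Scan:
[0] read 'c'  n0⇒n7
[1] read 'b'  n7⇒n1 (via fail)
[2] read 'b'  n1⇒n10
[3] read 'b'  n10⇒n10 (via fail)
[4] read 'c'  n10⇒n11
[5] read 'c'  n11⇒n12  ** P0@[3:5],P4@[4:5]
[6] read 'c'  n12⇒n9 (via fail)  ** P2@[4:6],P4@[5:6]
[7] read 'c'  n9⇒n9 (via fail)  ** P2@[5:7],P4@[6:7]
[8] read 'c'  n9⇒n9 (via fail)  ** P2@[6:8],P4@[7:8]
[9] read 'c'  n9⇒n9 (via fail)  ** P2@[7:9],P4@[8:9]
[10] read 'b'  n9⇒n1 (via fail)
[11] read 'c'  n1⇒n2
[12] read 'c'  n2⇒n3  ** P0@[10:12],P4@[11:12]
[13] read 'a'  n3⇒n0 (via fail)
[14] read 'c'  n0⇒n7
[15] read 'b'  n7⇒n1 (via fail)
[16] read 'c'  n1⇒n2
[17] read 'b'  n2⇒n1 (via fail)
[18] read 'c'  n1⇒n2
[19] read 'c'  n2⇒n3  ** P0@[17:19],P4@[18:19]
[20] read 'c'  n3⇒n9 (via fail)  ** P2@[18:20],P4@[19:20]
[21] read 'b'  n9⇒n1 (via fail)

Result: [[5,0],[5,4],[6,2],[6,4],[7,2],[7,4],[8,2],[8,4],[9,2],[9,4],[12,0],[12,4],[19,0],[19,4],[20,2],[20,4]]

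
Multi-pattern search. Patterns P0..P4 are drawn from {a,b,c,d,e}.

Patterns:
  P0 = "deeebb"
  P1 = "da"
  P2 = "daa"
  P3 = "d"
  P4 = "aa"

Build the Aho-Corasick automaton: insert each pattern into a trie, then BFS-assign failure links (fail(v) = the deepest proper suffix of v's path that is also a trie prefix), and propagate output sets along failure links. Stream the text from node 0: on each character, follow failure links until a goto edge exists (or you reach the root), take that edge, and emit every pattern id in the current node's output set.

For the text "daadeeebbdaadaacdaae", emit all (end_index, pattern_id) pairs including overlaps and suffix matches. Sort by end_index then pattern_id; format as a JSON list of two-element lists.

Build:
Trie nodes:
  0='ε' goto a→9 d→1
  1='d' goto a→7 e→2  [P3 ends]
  2='de' goto e→3
  3='dee' goto e→4
  4='deee' goto b→5
  5='deeeb' goto b→6
  6='deeebb' goto ·  [P0 ends]
  7='da' goto a→8  [P1 ends]
  8='daa' goto ·  [P2 ends]
  9='a' goto a→10
  10='aa' goto ·  [P4 ends]

BFS fail/out derivation:
  fail(1) 'd': from fail(0)=0 chase 'd': 0 ⇒ 0;  out={3}∪out(0)={3}
  fail(9) 'a': from fail(0)=0 chase 'a': 0 ⇒ 0;  out=∅∪out(0)=∅
  fail(2) 'de': from fail(1)=0 chase 'e': 0 ⇒ 0;  out=∅∪out(0)=∅
  fail(7) 'da': from fail(1)=0 chase 'a': 0 ⇒ 9;  out={1}∪out(9)={1}
  fail(10) 'aa': from fail(9)=0 chase 'a': 0 ⇒ 9;  out={4}∪out(9)={4}
  fail(3) 'dee': from fail(2)=0 chase 'e': 0 ⇒ 0;  out=∅∪out(0)=∅
  fail(8) 'daa': from fail(7)=9 chase 'a': 9 ⇒ 10;  out={2}∪out(10)={2,4}
  fail(4) 'deee': from fail(3)=0 chase 'e': 0 ⇒ 0;  out=∅∪out(0)=∅
  fail(5) 'deeeb': from fail(4)=0 chase 'b': 0 ⇒ 0;  out=∅∪out(0)=∅
  fail(6) 'deeebb': from fail(5)=0 chase 'b': 0 ⇒ 0;  out={0}∪out(0)={0}

Text stream:
i=0 'd': node 0→1  ** P3@[0:0]
i=1 'a': node 1→7  ** P1@[0:1]
i=2 'a': node 7→8  ** P2@[0:2],P4@[1:2]
i=3 'd': node 8→1 ·f  ** P3@[3:3]
i=4 'e': node 1→2
i=5 'e': node 2→3
i=6 'e': node 3→4
i=7 'b': node 4→5
i=8 'b': node 5→6  ** P0@[3:8]
i=9 'd': node 6→1 ·f  ** P3@[9:9]
i=10 'a': node 1→7  ** P1@[9:10]
i=11 'a': node 7→8  ** P2@[9:11],P4@[10:11]
i=12 'd': node 8→1 ·f  ** P3@[12:12]
i=13 'a': node 1→7  ** P1@[12:13]
i=14 'a': node 7→8  ** P2@[12:14],P4@[13:14]
i=15 'c': node 8→0 ·f
i=16 'd': node 0→1  ** P3@[16:16]
i=17 'a': node 1→7  ** P1@[16:17]
i=18 'a': node 7→8  ** P2@[16:18],P4@[17:18]
i=19 'e': node 8→0 ·f

All matches (sorted): [[0,3],[1,1],[2,2],[2,4],[3,3],[8,0],[9,3],[10,1],[11,2],[11,4],[12,3],[13,1],[14,2],[14,4],[16,3],[17,1],[18,2],[18,4]]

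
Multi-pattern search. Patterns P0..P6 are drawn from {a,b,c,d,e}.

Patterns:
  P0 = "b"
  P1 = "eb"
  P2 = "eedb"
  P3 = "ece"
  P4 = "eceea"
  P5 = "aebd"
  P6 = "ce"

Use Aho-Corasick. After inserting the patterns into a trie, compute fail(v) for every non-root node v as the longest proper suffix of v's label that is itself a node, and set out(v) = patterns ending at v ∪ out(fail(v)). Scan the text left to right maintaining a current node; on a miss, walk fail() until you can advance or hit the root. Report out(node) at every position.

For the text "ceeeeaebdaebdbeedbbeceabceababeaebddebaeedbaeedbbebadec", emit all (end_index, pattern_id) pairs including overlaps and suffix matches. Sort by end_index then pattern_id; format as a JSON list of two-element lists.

Build:
Trie (insert patterns):
  n0 'ε': a→11 b→1 c→15 e→2
  n1 'b': ·  ←P0
  n2 'e': b→3 c→7 e→4
  n3 'eb': ·  ←P1
  n4 'ee': d→5
  n5 'eed': b→6
  n6 'eedb': ·  ←P2
  n7 'ec': e→8
  n8 'ece': e→9  ←P3
  n9 'ecee': a→10
  n10 'eceea': ·  ←P4
  n11 'a': e→12
  n12 'ae': b→13
  n13 'aeb': d→14
  n14 'aebd': ·  ←P5
  n15 'c': e→16
  n16 'ce': ·  ←P6

Failure links (BFS by depth):
  fail(1) 'b': from fail(0)=0 chase 'b': 0 ⇒ 0;  out={0}∪out(0)={0}
  fail(2) 'e': from fail(0)=0 chase 'e': 0 ⇒ 0;  out=∅∪out(0)=∅
  fail(11) 'a': from fail(0)=0 chase 'a': 0 ⇒ 0;  out=∅∪out(0)=∅
  fail(15) 'c': from fail(0)=0 chase 'c': 0 ⇒ 0;  out=∅∪out(0)=∅
  fail(3) 'eb': from fail(2)=0 chase 'b': 0 ⇒ 1;  out={1}∪out(1)={0,1}
  fail(4) 'ee': from fail(2)=0 chase 'e': 0 ⇒ 2;  out=∅∪out(2)=∅
  fail(7) 'ec': from fail(2)=0 chase 'c': 0 ⇒ 15;  out=∅∪out(15)=∅
  fail(12) 'ae': from fail(11)=0 chase 'e': 0 ⇒ 2;  out=∅∪out(2)=∅
  fail(16) 'ce': from fail(15)=0 chase 'e': 0 ⇒ 2;  out={6}∪out(2)={6}
  fail(5) 'eed': from fail(4)=2 chase 'd': 2→0 ⇒ 0;  out=∅∪out(0)=∅
  fail(8) 'ece': from fail(7)=15 chase 'e': 15 ⇒ 16;  out={3}∪out(16)={3,6}
  fail(13) 'aeb': from fail(12)=2 chase 'b': 2 ⇒ 3;  out=∅∪out(3)={0,1}
  fail(6) 'eedb': from fail(5)=0 chase 'b': 0 ⇒ 1;  out={2}∪out(1)={0,2}
  fail(9) 'ecee': from fail(8)=16 chase 'e': 16→2 ⇒ 4;  out=∅∪out(4)=∅
  fail(14) 'aebd': from fail(13)=3 chase 'd': 3→1→0 ⇒ 0;  out={5}∪out(0)={5}
  fail(10) 'eceea': from fail(9)=4 chase 'a': 4→2→0 ⇒ 11;  out={4}∪out(11)={4}

Scan:
pos 0 'c': at 15
pos 1 'e': at 16  → match P6@[0:1]
pos 2 'e': at 4 (via fail)
pos 3 'e': at 4 (via fail)
pos 4 'e': at 4 (via fail)
pos 5 'a': at 11 (via fail)
pos 6 'e': at 12
pos 7 'b': at 13  → match P0@[7:7],P1@[6:7]
pos 8 'd': at 14  → match P5@[5:8]
pos 9 'a': at 11 (via fail)
pos 10 'e': at 12
pos 11 'b': at 13  → match P0@[11:11],P1@[10:11]
pos 12 'd': at 14  → match P5@[9:12]
pos 13 'b': at 1 (via fail)  → match P0@[13:13]
pos 14 'e': at 2 (via fail)
pos 15 'e': at 4
pos 16 'd': at 5
pos 17 'b': at 6  → match P0@[17:17],P2@[14:17]
pos 18 'b': at 1 (via fail)  → match P0@[18:18]
pos 19 'e': at 2 (via fail)
pos 20 'c': at 7
pos 21 'e': at 8  → match P3@[19:21],P6@[20:21]
pos 22 'a': at 11 (via fail)
pos 23 'b': at 1 (via fail)  → match P0@[23:23]
pos 24 'c': at 15 (via fail)
pos 25 'e': at 16  → match P6@[24:25]
pos 26 'a': at 11 (via fail)
pos 27 'b': at 1 (via fail)  → match P0@[27:27]
pos 28 'a': at 11 (via fail)
pos 29 'b': at 1 (via fail)  → match P0@[29:29]
pos 30 'e': at 2 (via fail)
pos 31 'a': at 11 (via fail)
pos 32 'e': at 12
pos 33 'b': at 13  → match P0@[33:33],P1@[32:33]
pos 34 'd': at 14  → match P5@[31:34]
pos 35 'd': at 0 (via fail)
pos 36 'e': at 2
pos 37 'b': at 3  → match P0@[37:37],P1@[36:37]
pos 38 'a': at 11 (via fail)
pos 39 'e': at 12
pos 40 'e': at 4 (via fail)
pos 41 'd': at 5
pos 42 'b': at 6  → match P0@[42:42],P2@[39:42]
pos 43 'a': at 11 (via fail)
pos 44 'e': at 12
pos 45 'e': at 4 (via fail)
pos 46 'd': at 5
pos 47 'b': at 6  → match P0@[47:47],P2@[44:47]
pos 48 'b': at 1 (via fail)  → match P0@[48:48]
pos 49 'e': at 2 (via fail)
pos 50 'b': at 3  → match P0@[50:50],P1@[49:50]
pos 51 'a': at 11 (via fail)
pos 52 'd': at 0 (via fail)
pos 53 'e': at 2
pos 54 'c': at 7

Matches: [[1,6],[7,0],[7,1],[8,5],[11,0],[11,1],[12,5],[13,0],[17,0],[17,2],[18,0],[21,3],[21,6],[23,0],[25,6],[27,0],[29,0],[33,0],[33,1],[34,5],[37,0],[37,1],[42,0],[42,2],[47,0],[47,2],[48,0],[50,0],[50,1]]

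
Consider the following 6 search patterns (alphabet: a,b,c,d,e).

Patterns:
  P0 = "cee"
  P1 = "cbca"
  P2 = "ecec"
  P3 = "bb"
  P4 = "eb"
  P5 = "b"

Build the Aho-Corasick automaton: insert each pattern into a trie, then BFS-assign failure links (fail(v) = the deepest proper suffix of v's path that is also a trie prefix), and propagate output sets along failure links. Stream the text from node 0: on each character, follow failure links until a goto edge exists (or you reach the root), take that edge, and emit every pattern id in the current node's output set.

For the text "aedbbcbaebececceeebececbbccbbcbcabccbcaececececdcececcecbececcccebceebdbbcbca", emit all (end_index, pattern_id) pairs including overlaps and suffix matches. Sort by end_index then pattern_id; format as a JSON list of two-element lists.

Build automaton:
Trie nodes:
  0='ε' goto b→11 c→1 e→7
  1='c' goto b→4 e→2
  2='ce' goto e→3
  3='cee' goto ·  [P0 ends]
  4='cb' goto c→5
  5='cbc' goto a→6
  6='cbca' goto ·  [P1 ends]
  7='e' goto b→13 c→8
  8='ec' goto e→9
  9='ece' goto c→10
  10='ecec' goto ·  [P2 ends]
  11='b' goto b→12  [P5 ends]
  12='bb' goto ·  [P3 ends]
  13='eb' goto ·  [P4 ends]

BFS fail/out derivation:
  fail(1) 'c': from fail(0)=0 chase 'c': 0 ⇒ 0;  out=∅∪out(0)=∅
  fail(7) 'e': from fail(0)=0 chase 'e': 0 ⇒ 0;  out=∅∪out(0)=∅
  fail(11) 'b': from fail(0)=0 chase 'b': 0 ⇒ 0;  out={5}∪out(0)={5}
  fail(2) 'ce': from fail(1)=0 chase 'e': 0 ⇒ 7;  out=∅∪out(7)=∅
  fail(4) 'cb': from fail(1)=0 chase 'b': 0 ⇒ 11;  out=∅∪out(11)={5}
  fail(8) 'ec': from fail(7)=0 chase 'c': 0 ⇒ 1;  out=∅∪out(1)=∅
  fail(12) 'bb': from fail(11)=0 chase 'b': 0 ⇒ 11;  out={3}∪out(11)={3,5}
  fail(13) 'eb': from fail(7)=0 chase 'b': 0 ⇒ 11;  out={4}∪out(11)={4,5}
  fail(3) 'cee': from fail(2)=7 chase 'e': 7→0 ⇒ 7;  out={0}∪out(7)={0}
  fail(5) 'cbc': from fail(4)=11 chase 'c': 11→0 ⇒ 1;  out=∅∪out(1)=∅
  fail(9) 'ece': from fail(8)=1 chase 'e': 1 ⇒ 2;  out=∅∪out(2)=∅
  fail(6) 'cbca': from fail(5)=1 chase 'a': 1→0 ⇒ 0;  out={1}∪out(0)={1}
  fail(10) 'ecec': from fail(9)=2 chase 'c': 2→7 ⇒ 8;  out={2}∪out(8)={2}

Run:
i=0 'a': node 0→0
i=1 'e': node 0→7
i=2 'd': node 7→0 (fail-walked)
i=3 'b': node 0→11  → match P5@[3:3]
i=4 'b': node 11→12  → match P3@[3:4],P5@[4:4]
i=5 'c': node 12→1 (fail-walked)
i=6 'b': node 1→4  → match P5@[6:6]
i=7 'a': node 4→0 (fail-walked)
i=8 'e': node 0→7
i=9 'b': node 7→13  → match P4@[8:9],P5@[9:9]
i=10 'e': node 13→7 (fail-walked)
i=11 'c': node 7→8
i=12 'e': node 8→9
i=13 'c': node 9→10  → match P2@[10:13]
i=14 'c': node 10→1 (fail-walked)
i=15 'e': node 1→2
i=16 'e': node 2→3  → match P0@[14:16]
i=17 'e': node 3→7 (fail-walked)
i=18 'b': node 7→13  → match P4@[17:18],P5@[18:18]
i=19 'e': node 13→7 (fail-walked)
i=20 'c': node 7→8
i=21 'e': node 8→9
i=22 'c': node 9→10  → match P2@[19:22]
i=23 'b': node 10→4 (fail-walked)  → match P5@[23:23]
i=24 'b': node 4→12 (fail-walked)  → match P3@[23:24],P5@[24:24]
i=25 'c': node 12→1 (fail-walked)
i=26 'c': node 1→1 (fail-walked)
i=27 'b': node 1→4  → match P5@[27:27]
i=28 'b': node 4→12 (fail-walked)  → match P3@[27:28],P5@[28:28]
i=29 'c': node 12→1 (fail-walked)
i=30 'b': node 1→4  → match P5@[30:30]
i=31 'c': node 4→5
i=32 'a': node 5→6  → match P1@[29:32]
i=33 'b': node 6→11 (fail-walked)  → match P5@[33:33]
i=34 'c': node 11→1 (fail-walked)
i=35 'c': node 1→1 (fail-walked)
i=36 'b': node 1→4  → match P5@[36:36]
i=37 'c': node 4→5
i=38 'a': node 5→6  → match P1@[35:38]
i=39 'e': node 6→7 (fail-walked)
i=40 'c': node 7→8
i=41 'e': node 8→9
i=42 'c': node 9→10  → match P2@[39:42]
i=43 'e': node 10→9 (fail-walked)
i=44 'c': node 9→10  → match P2@[41:44]
i=45 'e': node 10→9 (fail-walked)
i=46 'c': node 9→10  → match P2@[43:46]
i=47 'd': node 10→0 (fail-walked)
i=48 'c': node 0→1
i=49 'e': node 1→2
i=50 'c': node 2→8 (fail-walked)
i=51 'e': node 8→9
i=52 'c': node 9→10  → match P2@[49:52]
i=53 'c': node 10→1 (fail-walked)
i=54 'e': node 1→2
i=55 'c': node 2→8 (fail-walked)
i=56 'b': node 8→4 (fail-walked)  → match P5@[56:56]
i=57 'e': node 4→7 (fail-walked)
i=58 'c': node 7→8
i=59 'e': node 8→9
i=60 'c': node 9→10  → match P2@[57:60]
i=61 'c': node 10→1 (fail-walked)
i=62 'c': node 1→1 (fail-walked)
i=63 'c': node 1→1 (fail-walked)
i=64 'e': node 1→2
i=65 'b': node 2→13 (fail-walked)  → match P4@[64:65],P5@[65:65]
i=66 'c': node 13→1 (fail-walked)
i=67 'e': node 1→2
i=68 'e': node 2→3  → match P0@[66:68]
i=69 'b': node 3→13 (fail-walked)  → match P4@[68:69],P5@[69:69]
i=70 'd': node 13→0 (fail-walked)
i=71 'b': node 0→11  → match P5@[71:71]
i=72 'b': node 11→12  → match P3@[71:72],P5@[72:72]
i=73 'c': node 12→1 (fail-walked)
i=74 'b': node 1→4  → match P5@[74:74]
i=75 'c': node 4→5
i=76 'a': node 5→6  → match P1@[73:76]

Result: [[3,5],[4,3],[4,5],[6,5],[9,4],[9,5],[13,2],[16,0],[18,4],[18,5],[22,2],[23,5],[24,3],[24,5],[27,5],[28,3],[28,5],[30,5],[32,1],[33,5],[36,5],[38,1],[42,2],[44,2],[46,2],[52,2],[56,5],[60,2],[65,4],[65,5],[68,0],[69,4],[69,5],[71,5],[72,3],[72,5],[74,5],[76,1]]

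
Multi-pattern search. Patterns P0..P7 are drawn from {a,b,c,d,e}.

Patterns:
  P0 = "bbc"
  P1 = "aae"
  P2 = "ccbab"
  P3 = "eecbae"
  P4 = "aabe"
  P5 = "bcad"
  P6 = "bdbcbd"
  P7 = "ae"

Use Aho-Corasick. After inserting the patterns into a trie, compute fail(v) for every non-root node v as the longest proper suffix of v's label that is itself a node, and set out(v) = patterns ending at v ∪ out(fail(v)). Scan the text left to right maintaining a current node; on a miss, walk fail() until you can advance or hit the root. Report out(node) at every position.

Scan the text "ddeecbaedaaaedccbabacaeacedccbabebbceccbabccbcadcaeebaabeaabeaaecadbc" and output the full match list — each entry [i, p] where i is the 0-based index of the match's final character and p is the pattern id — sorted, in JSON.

Build automaton:
Trie (insert patterns):
  n0 'ε': a→4 b→1 c→7 e→12
  n1 'b': b→2 c→20 d→23
  n2 'bb': c→3
  n3 'bbc': ·  ←P0
  n4 'a': a→5 e→28
  n5 'aa': b→18 e→6
  n6 'aae': ·  ←P1
  n7 'c': c→8
  n8 'cc': b→9
  n9 'ccb': a→10
  n10 'ccba': b→11
  n11 'ccbab': ·  ←P2
  n12 'e': e→13
  n13 'ee': c→14
  n14 'eec': b→15
  n15 'eecb': a→16
  n16 'eecba': e→17
  n17 'eecbae': ·  ←P3
  n18 'aab': e→19
  n19 'aabe': ·  ←P4
  n20 'bc': a→21
  n21 'bca': d→22
  n22 'bcad': ·  ←P5
  n23 'bd': b→24
  n24 'bdb': c→25
  n25 'bdbc': b→26
  n26 'bdbcb': d→27
  n27 'bdbcbd': ·  ←P6
  n28 'ae': ·  ←P7

Failure links (BFS by depth):
  fail(1) 'b': from fail(0)=0 chase 'b': 0 ⇒ 0;  out=∅∪out(0)=∅
  fail(4) 'a': from fail(0)=0 chase 'a': 0 ⇒ 0;  out=∅∪out(0)=∅
  fail(7) 'c': from fail(0)=0 chase 'c': 0 ⇒ 0;  out=∅∪out(0)=∅
  fail(12) 'e': from fail(0)=0 chase 'e': 0 ⇒ 0;  out=∅∪out(0)=∅
  fail(2) 'bb': from fail(1)=0 chase 'b': 0 ⇒ 1;  out=∅∪out(1)=∅
  fail(5) 'aa': from fail(4)=0 chase 'a': 0 ⇒ 4;  out=∅∪out(4)=∅
  fail(8) 'cc': from fail(7)=0 chase 'c': 0 ⇒ 7;  out=∅∪out(7)=∅
  fail(13) 'ee': from fail(12)=0 chase 'e': 0 ⇒ 12;  out=∅∪out(12)=∅
  fail(20) 'bc': from fail(1)=0 chase 'c': 0 ⇒ 7;  out=∅∪out(7)=∅
  fail(23) 'bd': from fail(1)=0 chase 'd': 0 ⇒ 0;  out=∅∪out(0)=∅
  fail(28) 'ae': from fail(4)=0 chase 'e': 0 ⇒ 12;  out={7}∪out(12)={7}
  fail(3) 'bbc': from fail(2)=1 chase 'c': 1 ⇒ 20;  out={0}∪out(20)={0}
  fail(6) 'aae': from fail(5)=4 chase 'e': 4 ⇒ 28;  out={1}∪out(28)={1,7}
  fail(9) 'ccb': from fail(8)=7 chase 'b': 7→0 ⇒ 1;  out=∅∪out(1)=∅
  fail(14) 'eec': from fail(13)=12 chase 'c': 12→0 ⇒ 7;  out=∅∪out(7)=∅
  fail(18) 'aab': from fail(5)=4 chase 'b': 4→0 ⇒ 1;  out=∅∪out(1)=∅
  fail(21) 'bca': from fail(20)=7 chase 'a': 7→0 ⇒ 4;  out=∅∪out(4)=∅
  fail(24) 'bdb': from fail(23)=0 chase 'b': 0 ⇒ 1;  out=∅∪out(1)=∅
  fail(10) 'ccba': from fail(9)=1 chase 'a': 1→0 ⇒ 4;  out=∅∪out(4)=∅
  fail(15) 'eecb': from fail(14)=7 chase 'b': 7→0 ⇒ 1;  out=∅∪out(1)=∅
  fail(19) 'aabe': from fail(18)=1 chase 'e': 1→0 ⇒ 12;  out={4}∪out(12)={4}
  fail(22) 'bcad': from fail(21)=4 chase 'd': 4→0 ⇒ 0;  out={5}∪out(0)={5}
  fail(25) 'bdbc': from fail(24)=1 chase 'c': 1 ⇒ 20;  out=∅∪out(20)=∅
  fail(11) 'ccbab': from fail(10)=4 chase 'b': 4→0 ⇒ 1;  out={2}∪out(1)={2}
  fail(16) 'eecba': from fail(15)=1 chase 'a': 1→0 ⇒ 4;  out=∅∪out(4)=∅
  fail(26) 'bdbcb': from fail(25)=20 chase 'b': 20→7→0 ⇒ 1;  out=∅∪out(1)=∅
  fail(17) 'eecbae': from fail(16)=4 chase 'e': 4 ⇒ 28;  out={3}∪out(28)={3,7}
  fail(27) 'bdbcbd': from fail(26)=1 chase 'd': 1 ⇒ 23;  out={6}∪out(23)={6}

Run:
pos 0 'd': at 0
pos 1 'd': at 0
pos 2 'e': at 12
pos 3 'e': at 13
pos 4 'c': at 14
pos 5 'b': at 15
pos 6 'a': at 16
pos 7 'e': at 17  ** P3@[2:7],P7@[6:7]
pos 8 'd': at 0 (via fail)
pos 9 'a': at 4
pos 10 'a': at 5
pos 11 'a': at 5 (via fail)
pos 12 'e': at 6  ** P1@[10:12],P7@[11:12]
pos 13 'd': at 0 (via fail)
pos 14 'c': at 7
pos 15 'c': at 8
pos 16 'b': at 9
pos 17 'a': at 10
pos 18 'b': at 11  ** P2@[14:18]
pos 19 'a': at 4 (via fail)
pos 20 'c': at 7 (via fail)
pos 21 'a': at 4 (via fail)
pos 22 'e': at 28  ** P7@[21:22]
pos 23 'a': at 4 (via fail)
pos 24 'c': at 7 (via fail)
pos 25 'e': at 12 (via fail)
pos 26 'd': at 0 (via fail)
pos 27 'c': at 7
pos 28 'c': at 8
pos 29 'b': at 9
pos 30 'a': at 10
pos 31 'b': at 11  ** P2@[27:31]
pos 32 'e': at 12 (via fail)
pos 33 'b': at 1 (via fail)
pos 34 'b': at 2
pos 35 'c': at 3  ** P0@[33:35]
pos 36 'e': at 12 (via fail)
pos 37 'c': at 7 (via fail)
pos 38 'c': at 8
pos 39 'b': at 9
pos 40 'a': at 10
pos 41 'b': at 11  ** P2@[37:41]
pos 42 'c': at 20 (via fail)
pos 43 'c': at 8 (via fail)
pos 44 'b': at 9
pos 45 'c': at 20 (via fail)
pos 46 'a': at 21
pos 47 'd': at 22  ** P5@[44:47]
pos 48 'c': at 7 (via fail)
pos 49 'a': at 4 (via fail)
pos 50 'e': at 28  ** P7@[49:50]
pos 51 'e': at 13 (via fail)
pos 52 'b': at 1 (via fail)
pos 53 'a': at 4 (via fail)
pos 54 'a': at 5
pos 55 'b': at 18
pos 56 'e': at 19  ** P4@[53:56]
pos 57 'a': at 4 (via fail)
pos 58 'a': at 5
pos 59 'b': at 18
pos 60 'e': at 19  ** P4@[57:60]
pos 61 'a': at 4 (via fail)
pos 62 'a': at 5
pos 63 'e': at 6  ** P1@[61:63],P7@[62:63]
pos 64 'c': at 7 (via fail)
pos 65 'a': at 4 (via fail)
pos 66 'd': at 0 (via fail)
pos 67 'b': at 1
pos 68 'c': at 20

Matches: [[7,3],[7,7],[12,1],[12,7],[18,2],[22,7],[31,2],[35,0],[41,2],[47,5],[50,7],[56,4],[60,4],[63,1],[63,7]]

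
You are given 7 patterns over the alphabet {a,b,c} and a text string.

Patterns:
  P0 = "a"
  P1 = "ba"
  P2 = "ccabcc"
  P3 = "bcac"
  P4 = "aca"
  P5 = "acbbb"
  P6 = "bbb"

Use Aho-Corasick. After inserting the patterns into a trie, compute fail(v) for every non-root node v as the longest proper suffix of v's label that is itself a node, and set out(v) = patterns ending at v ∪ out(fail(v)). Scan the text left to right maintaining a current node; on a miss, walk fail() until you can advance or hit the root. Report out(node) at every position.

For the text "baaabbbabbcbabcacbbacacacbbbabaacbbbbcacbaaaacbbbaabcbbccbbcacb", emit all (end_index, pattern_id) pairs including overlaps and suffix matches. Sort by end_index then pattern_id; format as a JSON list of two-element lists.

Build automaton:
Trie (insert patterns):
  0='ε' goto a→1 b→2 c→4
  1='a' goto c→13  [P0 ends]
  2='b' goto a→3 b→18 c→10
  3='ba' goto ·  [P1 ends]
  4='c' goto c→5
  5='cc' goto a→6
  6='cca' goto b→7
  7='ccab' goto c→8
  8='ccabc' goto c→9
  9='ccabcc' goto ·  [P2 ends]
  10='bc' goto a→11
  11='bca' goto c→12
  12='bcac' goto ·  [P3 ends]
  13='ac' goto a→14 b→15
  14='aca' goto ·  [P4 ends]
  15='acb' goto b→16
  16='acbb' goto b→17
  17='acbbb' goto ·  [P5 ends]
  18='bb' goto b→19
  19='bbb' goto ·  [P6 ends]

BFS fail/out derivation:
  fail(1) 'a': from fail(0)=0 chase 'a': 0 ⇒ 0;  out={0}∪out(0)={0}
  fail(2) 'b': from fail(0)=0 chase 'b': 0 ⇒ 0;  out=∅∪out(0)=∅
  fail(4) 'c': from fail(0)=0 chase 'c': 0 ⇒ 0;  out=∅∪out(0)=∅
  fail(3) 'ba': from fail(2)=0 chase 'a': 0 ⇒ 1;  out={1}∪out(1)={0,1}
  fail(5) 'cc': from fail(4)=0 chase 'c': 0 ⇒ 4;  out=∅∪out(4)=∅
  fail(10) 'bc': from fail(2)=0 chase 'c': 0 ⇒ 4;  out=∅∪out(4)=∅
  fail(13) 'ac': from fail(1)=0 chase 'c': 0 ⇒ 4;  out=∅∪out(4)=∅
  fail(18) 'bb': from fail(2)=0 chase 'b': 0 ⇒ 2;  out=∅∪out(2)=∅
  fail(6) 'cca': from fail(5)=4 chase 'a': 4→0 ⇒ 1;  out=∅∪out(1)={0}
  fail(11) 'bca': from fail(10)=4 chase 'a': 4→0 ⇒ 1;  out=∅∪out(1)={0}
  fail(14) 'aca': from fail(13)=4 chase 'a': 4→0 ⇒ 1;  out={4}∪out(1)={0,4}
  fail(15) 'acb': from fail(13)=4 chase 'b': 4→0 ⇒ 2;  out=∅∪out(2)=∅
  fail(19) 'bbb': from fail(18)=2 chase 'b': 2 ⇒ 18;  out={6}∪out(18)={6}
  fail(7) 'ccab': from fail(6)=1 chase 'b': 1→0 ⇒ 2;  out=∅∪out(2)=∅
  fail(12) 'bcac': from fail(11)=1 chase 'c': 1 ⇒ 13;  out={3}∪out(13)={3}
  fail(16) 'acbb': from fail(15)=2 chase 'b': 2 ⇒ 18;  out=∅∪out(18)=∅
  fail(8) 'ccabc': from fail(7)=2 chase 'c': 2 ⇒ 10;  out=∅∪out(10)=∅
  fail(17) 'acbbb': from fail(16)=18 chase 'b': 18 ⇒ 19;  out={5}∪out(19)={5,6}
  fail(9) 'ccabcc': from fail(8)=10 chase 'c': 10→4 ⇒ 5;  out={2}∪out(5)={2}

Scan:
i=0 'b': node 0→2
i=1 'a': node 2→3  emit P0@[1:1],P1@[0:1]
i=2 'a': node 3→1 (fail-walked)  emit P0@[2:2]
i=3 'a': node 1→1 (fail-walked)  emit P0@[3:3]
i=4 'b': node 1→2 (fail-walked)
i=5 'b': node 2→18
i=6 'b': node 18→19  emit P6@[4:6]
i=7 'a': node 19→3 (fail-walked)  emit P0@[7:7],P1@[6:7]
i=8 'b': node 3→2 (fail-walked)
i=9 'b': node 2→18
i=10 'c': node 18→10 (fail-walked)
i=11 'b': node 10→2 (fail-walked)
i=12 'a': node 2→3  emit P0@[12:12],P1@[11:12]
i=13 'b': node 3→2 (fail-walked)
i=14 'c': node 2→10
i=15 'a': node 10→11  emit P0@[15:15]
i=16 'c': node 11→12  emit P3@[13:16]
i=17 'b': node 12→15 (fail-walked)
i=18 'b': node 15→16
i=19 'a': node 16→3 (fail-walked)  emit P0@[19:19],P1@[18:19]
i=20 'c': node 3→13 (fail-walked)
i=21 'a': node 13→14  emit P0@[21:21],P4@[19:21]
i=22 'c': node 14→13 (fail-walked)
i=23 'a': node 13→14  emit P0@[23:23],P4@[21:23]
i=24 'c': node 14→13 (fail-walked)
i=25 'b': node 13→15
i=26 'b': node 15→16
i=27 'b': node 16→17  emit P5@[23:27],P6@[25:27]
i=28 'a': node 17→3 (fail-walked)  emit P0@[28:28],P1@[27:28]
i=29 'b': node 3→2 (fail-walked)
i=30 'a': node 2→3  emit P0@[30:30],P1@[29:30]
i=31 'a': node 3→1 (fail-walked)  emit P0@[31:31]
i=32 'c': node 1→13
i=33 'b': node 13→15
i=34 'b': node 15→16
i=35 'b': node 16→17  emit P5@[31:35],P6@[33:35]
i=36 'b': node 17→19 (fail-walked)  emit P6@[34:36]
i=37 'c': node 19→10 (fail-walked)
i=38 'a': node 10→11  emit P0@[38:38]
i=39 'c': node 11→12  emit P3@[36:39]
i=40 'b': node 12→15 (fail-walked)
i=41 'a': node 15→3 (fail-walked)  emit P0@[41:41],P1@[40:41]
i=42 'a': node 3→1 (fail-walked)  emit P0@[42:42]
i=43 'a': node 1→1 (fail-walked)  emit P0@[43:43]
i=44 'a': node 1→1 (fail-walked)  emit P0@[44:44]
i=45 'c': node 1→13
i=46 'b': node 13→15
i=47 'b': node 15→16
i=48 'b': node 16→17  emit P5@[44:48],P6@[46:48]
i=49 'a': node 17→3 (fail-walked)  emit P0@[49:49],P1@[48:49]
i=50 'a': node 3→1 (fail-walked)  emit P0@[50:50]
i=51 'b': node 1→2 (fail-walked)
i=52 'c': node 2→10
i=53 'b': node 10→2 (fail-walked)
i=54 'b': node 2→18
i=55 'c': node 18→10 (fail-walked)
i=56 'c': node 10→5 (fail-walked)
i=57 'b': node 5→2 (fail-walked)
i=58 'b': node 2→18
i=59 'c': node 18→10 (fail-walked)
i=60 'a': node 10→11  emit P0@[60:60]
i=61 'c': node 11→12  emit P3@[58:61]
i=62 'b': node 12→15 (fail-walked)

Result: [[1,0],[1,1],[2,0],[3,0],[6,6],[7,0],[7,1],[12,0],[12,1],[15,0],[16,3],[19,0],[19,1],[21,0],[21,4],[23,0],[23,4],[27,5],[27,6],[28,0],[28,1],[30,0],[30,1],[31,0],[35,5],[35,6],[36,6],[38,0],[39,3],[41,0],[41,1],[42,0],[43,0],[44,0],[48,5],[48,6],[49,0],[49,1],[50,0],[60,0],[61,3]]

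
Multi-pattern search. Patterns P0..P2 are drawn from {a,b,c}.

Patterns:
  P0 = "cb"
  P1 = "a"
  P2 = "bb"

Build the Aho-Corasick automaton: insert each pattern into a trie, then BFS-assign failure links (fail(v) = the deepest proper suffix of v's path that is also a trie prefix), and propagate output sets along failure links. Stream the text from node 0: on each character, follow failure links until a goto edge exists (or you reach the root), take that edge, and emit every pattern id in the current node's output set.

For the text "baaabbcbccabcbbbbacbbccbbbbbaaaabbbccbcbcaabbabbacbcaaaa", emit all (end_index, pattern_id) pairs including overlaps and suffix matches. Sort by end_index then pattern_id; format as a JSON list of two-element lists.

Construct AC machine:
Trie nodes:
  n0 'ε': a→3 b→4 c→1
  n1 'c': b→2
  n2 'cb': ·  [P0 ends]
  n3 'a': ·  [P1 ends]
  n4 'b': b→5
  n5 'bb': ·  [P2 ends]

Failure links (BFS by depth):
  fail(1) 'c': from fail(0)=0 chase 'c': 0 ⇒ 0;  out=∅∪out(0)=∅
  fail(3) 'a': from fail(0)=0 chase 'a': 0 ⇒ 0;  out={1}∪out(0)={1}
  fail(4) 'b': from fail(0)=0 chase 'b': 0 ⇒ 0;  out=∅∪out(0)=∅
  fail(2) 'cb': from fail(1)=0 chase 'b': 0 ⇒ 4;  out={0}∪out(4)={0}
  fail(5) 'bb': from fail(4)=0 chase 'b': 0 ⇒ 4;  out={2}∪out(4)={2}

Run:
[0] read 'b'  n0⇒n4
[1] read 'a'  n4⇒n3 (fail-walked)  → match P1@[1:1]
[2] read 'a'  n3⇒n3 (fail-walked)  → match P1@[2:2]
[3] read 'a'  n3⇒n3 (fail-walked)  → match P1@[3:3]
[4] read 'b'  n3⇒n4 (fail-walked)
[5] read 'b'  n4⇒n5  → match P2@[4:5]
[6] read 'c'  n5⇒n1 (fail-walked)
[7] read 'b'  n1⇒n2  → match P0@[6:7]
[8] read 'c'  n2⇒n1 (fail-walked)
[9] read 'c'  n1⇒n1 (fail-walked)
[10] read 'a'  n1⇒n3 (fail-walked)  → match P1@[10:10]
[11] read 'b'  n3⇒n4 (fail-walked)
[12] read 'c'  n4⇒n1 (fail-walked)
[13] read 'b'  n1⇒n2  → match P0@[12:13]
[14] read 'b'  n2⇒n5 (fail-walked)  → match P2@[13:14]
[15] read 'b'  n5⇒n5 (fail-walked)  → match P2@[14:15]
[16] read 'b'  n5⇒n5 (fail-walked)  → match P2@[15:16]
[17] read 'a'  n5⇒n3 (fail-walked)  → match P1@[17:17]
[18] read 'c'  n3⇒n1 (fail-walked)
[19] read 'b'  n1⇒n2  → match P0@[18:19]
[20] read 'b'  n2⇒n5 (fail-walked)  → match P2@[19:20]
[21] read 'c'  n5⇒n1 (fail-walked)
[22] read 'c'  n1⇒n1 (fail-walked)
[23] read 'b'  n1⇒n2  → match P0@[22:23]
[24] read 'b'  n2⇒n5 (fail-walked)  → match P2@[23:24]
[25] read 'b'  n5⇒n5 (fail-walked)  → match P2@[24:25]
[26] read 'b'  n5⇒n5 (fail-walked)  → match P2@[25:26]
[27] read 'b'  n5⇒n5 (fail-walked)  → match P2@[26:27]
[28] read 'a'  n5⇒n3 (fail-walked)  → match P1@[28:28]
[29] read 'a'  n3⇒n3 (fail-walked)  → match P1@[29:29]
[30] read 'a'  n3⇒n3 (fail-walked)  → match P1@[30:30]
[31] read 'a'  n3⇒n3 (fail-walked)  → match P1@[31:31]
[32] read 'b'  n3⇒n4 (fail-walked)
[33] read 'b'  n4⇒n5  → match P2@[32:33]
[34] read 'b'  n5⇒n5 (fail-walked)  → match P2@[33:34]
[35] read 'c'  n5⇒n1 (fail-walked)
[36] read 'c'  n1⇒n1 (fail-walked)
[37] read 'b'  n1⇒n2  → match P0@[36:37]
[38] read 'c'  n2⇒n1 (fail-walked)
[39] read 'b'  n1⇒n2  → match P0@[38:39]
[40] read 'c'  n2⇒n1 (fail-walked)
[41] read 'a'  n1⇒n3 (fail-walked)  → match P1@[41:41]
[42] read 'a'  n3⇒n3 (fail-walked)  → match P1@[42:42]
[43] read 'b'  n3⇒n4 (fail-walked)
[44] read 'b'  n4⇒n5  → match P2@[43:44]
[45] read 'a'  n5⇒n3 (fail-walked)  → match P1@[45:45]
[46] read 'b'  n3⇒n4 (fail-walked)
[47] read 'b'  n4⇒n5  → match P2@[46:47]
[48] read 'a'  n5⇒n3 (fail-walked)  → match P1@[48:48]
[49] read 'c'  n3⇒n1 (fail-walked)
[50] read 'b'  n1⇒n2  → match P0@[49:50]
[51] read 'c'  n2⇒n1 (fail-walked)
[52] read 'a'  n1⇒n3 (fail-walked)  → match P1@[52:52]
[53] read 'a'  n3⇒n3 (fail-walked)  → match P1@[53:53]
[54] read 'a'  n3⇒n3 (fail-walked)  → match P1@[54:54]
[55] read 'a'  n3⇒n3 (fail-walked)  → match P1@[55:55]

Matches: [[1,1],[2,1],[3,1],[5,2],[7,0],[10,1],[13,0],[14,2],[15,2],[16,2],[17,1],[19,0],[20,2],[23,0],[24,2],[25,2],[26,2],[27,2],[28,1],[29,1],[30,1],[31,1],[33,2],[34,2],[37,0],[39,0],[41,1],[42,1],[44,2],[45,1],[47,2],[48,1],[50,0],[52,1],[53,1],[54,1],[55,1]]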